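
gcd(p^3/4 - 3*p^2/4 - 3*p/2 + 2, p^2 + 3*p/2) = 1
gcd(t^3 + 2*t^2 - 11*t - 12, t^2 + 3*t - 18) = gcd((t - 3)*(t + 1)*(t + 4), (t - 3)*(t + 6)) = t - 3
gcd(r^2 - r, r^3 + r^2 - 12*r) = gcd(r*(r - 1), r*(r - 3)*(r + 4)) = r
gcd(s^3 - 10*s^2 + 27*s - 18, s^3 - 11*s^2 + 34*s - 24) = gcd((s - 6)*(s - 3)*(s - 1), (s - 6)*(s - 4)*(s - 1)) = s^2 - 7*s + 6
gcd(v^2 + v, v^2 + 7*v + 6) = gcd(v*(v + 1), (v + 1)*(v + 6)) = v + 1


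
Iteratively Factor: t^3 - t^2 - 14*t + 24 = (t - 2)*(t^2 + t - 12) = (t - 2)*(t + 4)*(t - 3)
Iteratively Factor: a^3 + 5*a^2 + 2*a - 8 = (a + 2)*(a^2 + 3*a - 4) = (a + 2)*(a + 4)*(a - 1)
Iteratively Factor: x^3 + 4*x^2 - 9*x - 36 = (x - 3)*(x^2 + 7*x + 12) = (x - 3)*(x + 4)*(x + 3)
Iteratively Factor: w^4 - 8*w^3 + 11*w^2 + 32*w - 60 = (w - 3)*(w^3 - 5*w^2 - 4*w + 20) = (w - 3)*(w + 2)*(w^2 - 7*w + 10) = (w - 5)*(w - 3)*(w + 2)*(w - 2)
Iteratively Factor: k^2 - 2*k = (k)*(k - 2)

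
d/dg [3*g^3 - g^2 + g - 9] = 9*g^2 - 2*g + 1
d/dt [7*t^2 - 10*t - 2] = 14*t - 10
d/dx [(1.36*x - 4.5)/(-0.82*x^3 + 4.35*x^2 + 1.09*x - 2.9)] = (2.2304*x^3 - 16.986*x^2 + 39.15*x + 0.961)/(0.6724*x^6 - 7.134*x^5 + 17.1349*x^4 + 14.239*x^3 - 24.0419*x^2 - 6.322*x + 8.41)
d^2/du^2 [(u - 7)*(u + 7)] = 2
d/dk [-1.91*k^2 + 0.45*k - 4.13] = 0.45 - 3.82*k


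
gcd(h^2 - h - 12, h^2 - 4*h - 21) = h + 3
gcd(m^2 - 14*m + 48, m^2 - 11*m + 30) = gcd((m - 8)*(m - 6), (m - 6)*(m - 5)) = m - 6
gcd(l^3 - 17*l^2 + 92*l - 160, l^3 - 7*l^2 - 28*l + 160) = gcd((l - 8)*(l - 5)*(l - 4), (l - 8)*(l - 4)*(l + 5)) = l^2 - 12*l + 32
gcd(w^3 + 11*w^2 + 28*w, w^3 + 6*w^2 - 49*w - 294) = w + 7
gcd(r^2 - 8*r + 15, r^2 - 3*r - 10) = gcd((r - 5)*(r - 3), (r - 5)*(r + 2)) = r - 5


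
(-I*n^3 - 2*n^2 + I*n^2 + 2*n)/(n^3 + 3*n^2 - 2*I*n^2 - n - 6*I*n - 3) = n*(-I*n^2 + n*(-2 + I) + 2)/(n^3 + n^2*(3 - 2*I) - n*(1 + 6*I) - 3)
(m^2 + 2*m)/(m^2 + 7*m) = (m + 2)/(m + 7)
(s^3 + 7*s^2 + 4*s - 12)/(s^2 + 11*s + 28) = (s^3 + 7*s^2 + 4*s - 12)/(s^2 + 11*s + 28)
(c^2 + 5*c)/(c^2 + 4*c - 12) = c*(c + 5)/(c^2 + 4*c - 12)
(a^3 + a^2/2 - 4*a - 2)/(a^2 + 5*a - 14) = (a^2 + 5*a/2 + 1)/(a + 7)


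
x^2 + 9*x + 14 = (x + 2)*(x + 7)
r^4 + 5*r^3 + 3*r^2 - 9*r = r*(r - 1)*(r + 3)^2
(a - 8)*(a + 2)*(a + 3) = a^3 - 3*a^2 - 34*a - 48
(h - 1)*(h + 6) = h^2 + 5*h - 6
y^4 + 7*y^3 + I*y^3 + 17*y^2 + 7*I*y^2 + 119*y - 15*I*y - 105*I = (y + 7)*(y - 3*I)*(y - I)*(y + 5*I)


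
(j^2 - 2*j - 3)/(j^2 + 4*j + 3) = (j - 3)/(j + 3)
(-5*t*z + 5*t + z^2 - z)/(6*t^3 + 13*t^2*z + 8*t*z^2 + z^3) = (-5*t*z + 5*t + z^2 - z)/(6*t^3 + 13*t^2*z + 8*t*z^2 + z^3)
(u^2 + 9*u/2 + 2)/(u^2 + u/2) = (u + 4)/u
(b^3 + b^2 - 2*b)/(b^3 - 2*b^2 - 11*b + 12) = b*(b + 2)/(b^2 - b - 12)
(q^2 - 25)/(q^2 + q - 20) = (q - 5)/(q - 4)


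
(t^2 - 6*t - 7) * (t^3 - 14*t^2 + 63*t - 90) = t^5 - 20*t^4 + 140*t^3 - 370*t^2 + 99*t + 630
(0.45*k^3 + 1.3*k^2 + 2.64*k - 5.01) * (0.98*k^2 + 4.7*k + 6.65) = 0.441*k^5 + 3.389*k^4 + 11.6897*k^3 + 16.1432*k^2 - 5.991*k - 33.3165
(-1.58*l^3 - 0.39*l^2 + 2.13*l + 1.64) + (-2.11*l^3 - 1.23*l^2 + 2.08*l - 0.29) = -3.69*l^3 - 1.62*l^2 + 4.21*l + 1.35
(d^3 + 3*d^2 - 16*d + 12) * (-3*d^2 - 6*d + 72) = -3*d^5 - 15*d^4 + 102*d^3 + 276*d^2 - 1224*d + 864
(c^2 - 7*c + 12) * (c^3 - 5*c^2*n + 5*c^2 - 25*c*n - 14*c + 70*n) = c^5 - 5*c^4*n - 2*c^4 + 10*c^3*n - 37*c^3 + 185*c^2*n + 158*c^2 - 790*c*n - 168*c + 840*n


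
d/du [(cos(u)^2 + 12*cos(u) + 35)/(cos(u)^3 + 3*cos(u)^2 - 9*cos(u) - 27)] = (cos(u)^3 + 21*cos(u)^2 + 87*cos(u) + 3)*sin(u)/((cos(u) - 3)^2*(cos(u) + 3)^3)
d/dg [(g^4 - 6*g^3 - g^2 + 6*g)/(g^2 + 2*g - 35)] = 2*(g^5 - 82*g^3 + 311*g^2 + 35*g - 105)/(g^4 + 4*g^3 - 66*g^2 - 140*g + 1225)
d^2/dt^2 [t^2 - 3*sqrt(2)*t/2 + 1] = 2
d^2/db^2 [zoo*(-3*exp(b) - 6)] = zoo*exp(b)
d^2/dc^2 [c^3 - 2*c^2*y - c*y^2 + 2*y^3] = 6*c - 4*y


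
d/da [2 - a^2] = -2*a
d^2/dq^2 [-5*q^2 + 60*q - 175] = -10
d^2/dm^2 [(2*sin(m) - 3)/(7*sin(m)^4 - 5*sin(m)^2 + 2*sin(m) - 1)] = 2*(-441*sin(m)^9 + 1176*sin(m)^8 + 658*sin(m)^7 - 1974*sin(m)^6 - 410*sin(m)^5 + 1169*sin(m)^4 + 91*sin(m)^3 - 377*sin(m)^2 + 62*sin(m) + 7)/(7*sin(m)^4 - 5*sin(m)^2 + 2*sin(m) - 1)^3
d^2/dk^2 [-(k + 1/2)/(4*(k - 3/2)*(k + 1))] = (-8*k^3 - 12*k^2 - 30*k - 1)/(2*(8*k^6 - 12*k^5 - 30*k^4 + 35*k^3 + 45*k^2 - 27*k - 27))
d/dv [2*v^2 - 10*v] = 4*v - 10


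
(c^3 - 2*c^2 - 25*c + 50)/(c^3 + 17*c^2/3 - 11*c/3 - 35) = 3*(c^2 - 7*c + 10)/(3*c^2 + 2*c - 21)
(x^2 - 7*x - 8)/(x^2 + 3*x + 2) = (x - 8)/(x + 2)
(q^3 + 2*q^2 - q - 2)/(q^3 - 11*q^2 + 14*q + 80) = (q^2 - 1)/(q^2 - 13*q + 40)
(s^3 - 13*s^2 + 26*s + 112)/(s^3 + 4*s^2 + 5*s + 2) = (s^2 - 15*s + 56)/(s^2 + 2*s + 1)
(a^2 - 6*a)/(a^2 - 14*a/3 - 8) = 3*a/(3*a + 4)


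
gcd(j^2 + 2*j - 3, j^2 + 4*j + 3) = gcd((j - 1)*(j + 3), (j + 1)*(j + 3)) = j + 3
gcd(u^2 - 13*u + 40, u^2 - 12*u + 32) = u - 8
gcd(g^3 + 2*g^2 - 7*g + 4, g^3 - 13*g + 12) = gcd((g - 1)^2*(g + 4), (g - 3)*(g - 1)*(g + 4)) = g^2 + 3*g - 4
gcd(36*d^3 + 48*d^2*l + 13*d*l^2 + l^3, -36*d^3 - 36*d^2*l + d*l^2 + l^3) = 6*d^2 + 7*d*l + l^2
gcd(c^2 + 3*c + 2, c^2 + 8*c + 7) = c + 1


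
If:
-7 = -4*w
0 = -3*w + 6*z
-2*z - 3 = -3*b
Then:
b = 19/12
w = 7/4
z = 7/8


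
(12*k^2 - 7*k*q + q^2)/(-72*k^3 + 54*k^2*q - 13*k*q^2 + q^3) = 1/(-6*k + q)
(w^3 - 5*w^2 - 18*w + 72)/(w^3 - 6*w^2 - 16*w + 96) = (w - 3)/(w - 4)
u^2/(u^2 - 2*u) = u/(u - 2)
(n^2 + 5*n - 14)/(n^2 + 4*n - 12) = (n + 7)/(n + 6)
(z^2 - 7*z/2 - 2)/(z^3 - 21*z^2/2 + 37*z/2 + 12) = (z - 4)/(z^2 - 11*z + 24)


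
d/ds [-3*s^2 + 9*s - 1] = 9 - 6*s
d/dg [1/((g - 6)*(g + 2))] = 2*(2 - g)/(g^4 - 8*g^3 - 8*g^2 + 96*g + 144)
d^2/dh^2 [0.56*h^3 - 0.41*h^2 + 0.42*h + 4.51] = 3.36*h - 0.82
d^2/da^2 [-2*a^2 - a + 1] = -4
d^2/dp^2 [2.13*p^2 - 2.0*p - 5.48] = 4.26000000000000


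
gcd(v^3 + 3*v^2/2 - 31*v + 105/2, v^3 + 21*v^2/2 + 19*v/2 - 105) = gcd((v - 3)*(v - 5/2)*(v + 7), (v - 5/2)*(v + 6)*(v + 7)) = v^2 + 9*v/2 - 35/2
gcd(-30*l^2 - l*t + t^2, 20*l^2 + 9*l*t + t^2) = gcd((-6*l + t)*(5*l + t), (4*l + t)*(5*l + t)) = 5*l + t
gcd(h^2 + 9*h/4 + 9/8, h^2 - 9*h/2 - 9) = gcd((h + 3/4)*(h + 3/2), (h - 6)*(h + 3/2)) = h + 3/2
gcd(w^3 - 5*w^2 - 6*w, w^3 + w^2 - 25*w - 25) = w + 1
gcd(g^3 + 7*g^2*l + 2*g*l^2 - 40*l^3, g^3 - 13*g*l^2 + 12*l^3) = g + 4*l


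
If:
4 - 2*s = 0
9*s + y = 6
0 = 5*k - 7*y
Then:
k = -84/5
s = 2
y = -12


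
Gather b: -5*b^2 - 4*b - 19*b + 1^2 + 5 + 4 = -5*b^2 - 23*b + 10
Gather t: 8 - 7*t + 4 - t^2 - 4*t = -t^2 - 11*t + 12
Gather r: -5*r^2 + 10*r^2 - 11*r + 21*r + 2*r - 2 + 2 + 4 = 5*r^2 + 12*r + 4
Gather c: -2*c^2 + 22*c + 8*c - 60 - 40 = -2*c^2 + 30*c - 100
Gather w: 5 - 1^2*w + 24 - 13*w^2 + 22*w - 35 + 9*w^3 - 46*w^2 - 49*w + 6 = 9*w^3 - 59*w^2 - 28*w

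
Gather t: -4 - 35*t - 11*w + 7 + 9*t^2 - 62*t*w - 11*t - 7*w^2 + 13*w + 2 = 9*t^2 + t*(-62*w - 46) - 7*w^2 + 2*w + 5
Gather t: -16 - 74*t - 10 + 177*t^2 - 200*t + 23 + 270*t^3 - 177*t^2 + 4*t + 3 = 270*t^3 - 270*t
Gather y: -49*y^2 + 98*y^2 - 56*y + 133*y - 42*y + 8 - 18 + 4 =49*y^2 + 35*y - 6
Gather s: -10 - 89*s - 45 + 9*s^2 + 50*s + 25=9*s^2 - 39*s - 30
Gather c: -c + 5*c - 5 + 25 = 4*c + 20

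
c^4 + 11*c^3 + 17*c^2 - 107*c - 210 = (c - 3)*(c + 2)*(c + 5)*(c + 7)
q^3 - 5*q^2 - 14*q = q*(q - 7)*(q + 2)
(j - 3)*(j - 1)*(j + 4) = j^3 - 13*j + 12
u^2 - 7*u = u*(u - 7)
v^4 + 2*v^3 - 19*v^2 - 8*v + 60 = (v - 3)*(v - 2)*(v + 2)*(v + 5)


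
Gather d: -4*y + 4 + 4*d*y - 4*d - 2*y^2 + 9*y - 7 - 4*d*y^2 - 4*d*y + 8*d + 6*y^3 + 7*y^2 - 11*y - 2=d*(4 - 4*y^2) + 6*y^3 + 5*y^2 - 6*y - 5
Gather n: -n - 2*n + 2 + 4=6 - 3*n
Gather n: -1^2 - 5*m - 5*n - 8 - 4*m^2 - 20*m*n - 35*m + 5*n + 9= -4*m^2 - 20*m*n - 40*m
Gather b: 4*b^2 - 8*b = 4*b^2 - 8*b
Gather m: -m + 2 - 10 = -m - 8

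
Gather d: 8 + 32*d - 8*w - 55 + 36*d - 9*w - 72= 68*d - 17*w - 119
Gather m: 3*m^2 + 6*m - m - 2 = 3*m^2 + 5*m - 2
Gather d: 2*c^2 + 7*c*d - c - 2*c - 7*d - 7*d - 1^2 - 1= 2*c^2 - 3*c + d*(7*c - 14) - 2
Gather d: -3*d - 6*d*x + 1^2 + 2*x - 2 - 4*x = d*(-6*x - 3) - 2*x - 1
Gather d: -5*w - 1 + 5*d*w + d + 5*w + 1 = d*(5*w + 1)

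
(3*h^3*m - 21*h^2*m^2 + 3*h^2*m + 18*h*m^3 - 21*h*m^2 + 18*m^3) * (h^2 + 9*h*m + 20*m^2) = 3*h^5*m + 6*h^4*m^2 + 3*h^4*m - 111*h^3*m^3 + 6*h^3*m^2 - 258*h^2*m^4 - 111*h^2*m^3 + 360*h*m^5 - 258*h*m^4 + 360*m^5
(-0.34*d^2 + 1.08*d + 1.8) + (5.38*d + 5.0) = -0.34*d^2 + 6.46*d + 6.8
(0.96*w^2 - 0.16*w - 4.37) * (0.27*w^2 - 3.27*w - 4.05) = 0.2592*w^4 - 3.1824*w^3 - 4.5447*w^2 + 14.9379*w + 17.6985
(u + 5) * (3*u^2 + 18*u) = 3*u^3 + 33*u^2 + 90*u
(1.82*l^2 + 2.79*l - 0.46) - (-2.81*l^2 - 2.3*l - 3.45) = 4.63*l^2 + 5.09*l + 2.99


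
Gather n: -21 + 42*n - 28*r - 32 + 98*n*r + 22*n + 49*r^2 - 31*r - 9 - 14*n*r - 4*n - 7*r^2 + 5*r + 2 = n*(84*r + 60) + 42*r^2 - 54*r - 60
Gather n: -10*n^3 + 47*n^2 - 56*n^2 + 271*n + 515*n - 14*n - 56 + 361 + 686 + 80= -10*n^3 - 9*n^2 + 772*n + 1071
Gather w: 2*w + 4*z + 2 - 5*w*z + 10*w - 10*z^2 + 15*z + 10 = w*(12 - 5*z) - 10*z^2 + 19*z + 12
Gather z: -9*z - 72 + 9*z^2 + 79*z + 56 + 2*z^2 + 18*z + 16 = 11*z^2 + 88*z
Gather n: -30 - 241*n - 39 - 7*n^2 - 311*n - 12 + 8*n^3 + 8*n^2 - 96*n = 8*n^3 + n^2 - 648*n - 81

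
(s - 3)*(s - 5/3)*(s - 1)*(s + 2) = s^4 - 11*s^3/3 - 5*s^2/3 + 43*s/3 - 10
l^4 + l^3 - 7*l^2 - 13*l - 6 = (l - 3)*(l + 1)^2*(l + 2)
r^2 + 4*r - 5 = (r - 1)*(r + 5)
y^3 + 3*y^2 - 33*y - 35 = (y - 5)*(y + 1)*(y + 7)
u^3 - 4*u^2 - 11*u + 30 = (u - 5)*(u - 2)*(u + 3)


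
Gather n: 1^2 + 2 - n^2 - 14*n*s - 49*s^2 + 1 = -n^2 - 14*n*s - 49*s^2 + 4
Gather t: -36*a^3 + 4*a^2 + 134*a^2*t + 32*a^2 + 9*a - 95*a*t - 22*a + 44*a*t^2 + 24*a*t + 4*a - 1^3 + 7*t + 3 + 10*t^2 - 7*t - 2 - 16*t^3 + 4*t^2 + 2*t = -36*a^3 + 36*a^2 - 9*a - 16*t^3 + t^2*(44*a + 14) + t*(134*a^2 - 71*a + 2)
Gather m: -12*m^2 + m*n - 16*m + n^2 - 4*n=-12*m^2 + m*(n - 16) + n^2 - 4*n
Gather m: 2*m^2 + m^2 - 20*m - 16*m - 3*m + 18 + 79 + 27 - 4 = 3*m^2 - 39*m + 120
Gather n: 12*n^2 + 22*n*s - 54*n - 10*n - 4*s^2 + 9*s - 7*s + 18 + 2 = 12*n^2 + n*(22*s - 64) - 4*s^2 + 2*s + 20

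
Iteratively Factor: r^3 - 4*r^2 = (r - 4)*(r^2) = r*(r - 4)*(r)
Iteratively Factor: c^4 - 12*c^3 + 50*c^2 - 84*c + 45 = (c - 3)*(c^3 - 9*c^2 + 23*c - 15) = (c - 3)^2*(c^2 - 6*c + 5) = (c - 3)^2*(c - 1)*(c - 5)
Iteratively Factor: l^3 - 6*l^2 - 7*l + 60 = (l + 3)*(l^2 - 9*l + 20) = (l - 5)*(l + 3)*(l - 4)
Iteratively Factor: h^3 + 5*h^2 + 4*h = (h + 4)*(h^2 + h) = h*(h + 4)*(h + 1)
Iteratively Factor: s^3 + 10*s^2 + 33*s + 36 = (s + 3)*(s^2 + 7*s + 12) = (s + 3)^2*(s + 4)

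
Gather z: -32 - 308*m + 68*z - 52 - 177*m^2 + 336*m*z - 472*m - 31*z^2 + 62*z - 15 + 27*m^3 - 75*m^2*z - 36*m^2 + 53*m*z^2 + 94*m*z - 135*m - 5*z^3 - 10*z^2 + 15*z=27*m^3 - 213*m^2 - 915*m - 5*z^3 + z^2*(53*m - 41) + z*(-75*m^2 + 430*m + 145) - 99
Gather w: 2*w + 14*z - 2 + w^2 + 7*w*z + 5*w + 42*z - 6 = w^2 + w*(7*z + 7) + 56*z - 8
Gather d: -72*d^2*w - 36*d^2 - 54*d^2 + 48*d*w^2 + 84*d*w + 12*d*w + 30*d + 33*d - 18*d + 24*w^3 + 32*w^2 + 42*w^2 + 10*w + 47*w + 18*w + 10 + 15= d^2*(-72*w - 90) + d*(48*w^2 + 96*w + 45) + 24*w^3 + 74*w^2 + 75*w + 25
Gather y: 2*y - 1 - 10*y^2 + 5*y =-10*y^2 + 7*y - 1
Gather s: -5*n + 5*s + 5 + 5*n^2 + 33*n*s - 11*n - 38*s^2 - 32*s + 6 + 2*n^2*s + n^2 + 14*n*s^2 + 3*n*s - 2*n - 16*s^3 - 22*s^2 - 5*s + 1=6*n^2 - 18*n - 16*s^3 + s^2*(14*n - 60) + s*(2*n^2 + 36*n - 32) + 12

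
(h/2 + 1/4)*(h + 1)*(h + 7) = h^3/2 + 17*h^2/4 + 11*h/2 + 7/4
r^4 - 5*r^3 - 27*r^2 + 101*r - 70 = (r - 7)*(r - 2)*(r - 1)*(r + 5)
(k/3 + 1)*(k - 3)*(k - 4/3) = k^3/3 - 4*k^2/9 - 3*k + 4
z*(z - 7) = z^2 - 7*z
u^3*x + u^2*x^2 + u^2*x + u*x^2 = u*(u + x)*(u*x + x)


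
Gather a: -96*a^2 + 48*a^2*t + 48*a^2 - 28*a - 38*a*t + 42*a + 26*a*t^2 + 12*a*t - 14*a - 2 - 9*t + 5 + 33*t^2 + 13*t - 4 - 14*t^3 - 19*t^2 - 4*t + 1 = a^2*(48*t - 48) + a*(26*t^2 - 26*t) - 14*t^3 + 14*t^2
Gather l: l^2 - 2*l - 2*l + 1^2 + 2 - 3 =l^2 - 4*l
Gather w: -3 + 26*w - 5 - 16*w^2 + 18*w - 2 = -16*w^2 + 44*w - 10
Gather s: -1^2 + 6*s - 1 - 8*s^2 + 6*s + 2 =-8*s^2 + 12*s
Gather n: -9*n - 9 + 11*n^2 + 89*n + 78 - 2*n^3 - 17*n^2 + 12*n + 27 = -2*n^3 - 6*n^2 + 92*n + 96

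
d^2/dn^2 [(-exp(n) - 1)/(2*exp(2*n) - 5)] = (-4*exp(4*n) - 16*exp(3*n) - 60*exp(2*n) - 40*exp(n) - 25)*exp(n)/(8*exp(6*n) - 60*exp(4*n) + 150*exp(2*n) - 125)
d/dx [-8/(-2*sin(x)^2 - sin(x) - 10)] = -8*(4*sin(x) + 1)*cos(x)/(sin(x) - cos(2*x) + 11)^2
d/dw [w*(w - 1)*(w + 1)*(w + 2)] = 4*w^3 + 6*w^2 - 2*w - 2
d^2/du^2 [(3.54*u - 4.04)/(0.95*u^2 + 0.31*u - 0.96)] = ((5.4812 - 20.178*u)*(0.95*u^2 + 0.31*u - 0.96) + (1.9*u + 0.31)*(3.54*u - 4.04)*(3.8*u + 0.62))/(0.95*u^2 + 0.31*u - 0.96)^3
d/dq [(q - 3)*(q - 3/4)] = 2*q - 15/4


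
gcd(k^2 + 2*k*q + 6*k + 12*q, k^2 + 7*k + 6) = k + 6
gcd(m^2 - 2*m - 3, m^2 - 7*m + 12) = m - 3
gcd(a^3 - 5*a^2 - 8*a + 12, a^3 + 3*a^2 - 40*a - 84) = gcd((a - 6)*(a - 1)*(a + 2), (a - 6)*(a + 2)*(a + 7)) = a^2 - 4*a - 12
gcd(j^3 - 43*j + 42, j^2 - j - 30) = j - 6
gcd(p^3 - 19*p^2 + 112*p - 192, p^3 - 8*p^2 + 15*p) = p - 3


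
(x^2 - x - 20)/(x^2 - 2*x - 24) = (x - 5)/(x - 6)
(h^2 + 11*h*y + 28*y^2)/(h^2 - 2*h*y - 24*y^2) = (-h - 7*y)/(-h + 6*y)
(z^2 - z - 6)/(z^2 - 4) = (z - 3)/(z - 2)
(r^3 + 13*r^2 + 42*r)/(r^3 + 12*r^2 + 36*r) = (r + 7)/(r + 6)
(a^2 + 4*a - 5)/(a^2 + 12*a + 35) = (a - 1)/(a + 7)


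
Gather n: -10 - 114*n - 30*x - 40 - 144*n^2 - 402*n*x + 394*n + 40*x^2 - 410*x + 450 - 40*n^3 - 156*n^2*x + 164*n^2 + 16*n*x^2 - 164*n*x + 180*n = -40*n^3 + n^2*(20 - 156*x) + n*(16*x^2 - 566*x + 460) + 40*x^2 - 440*x + 400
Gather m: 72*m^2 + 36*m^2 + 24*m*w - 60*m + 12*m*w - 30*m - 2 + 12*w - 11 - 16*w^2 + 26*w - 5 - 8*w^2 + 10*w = 108*m^2 + m*(36*w - 90) - 24*w^2 + 48*w - 18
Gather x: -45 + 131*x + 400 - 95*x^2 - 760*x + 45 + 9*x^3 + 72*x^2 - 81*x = 9*x^3 - 23*x^2 - 710*x + 400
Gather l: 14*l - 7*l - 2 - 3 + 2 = 7*l - 3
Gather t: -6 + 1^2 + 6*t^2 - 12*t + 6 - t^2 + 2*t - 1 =5*t^2 - 10*t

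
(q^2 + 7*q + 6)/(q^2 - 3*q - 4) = (q + 6)/(q - 4)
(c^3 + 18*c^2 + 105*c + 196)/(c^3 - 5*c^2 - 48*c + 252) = (c^2 + 11*c + 28)/(c^2 - 12*c + 36)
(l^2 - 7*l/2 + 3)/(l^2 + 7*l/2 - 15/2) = (l - 2)/(l + 5)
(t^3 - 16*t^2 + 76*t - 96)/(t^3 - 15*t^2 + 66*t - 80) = (t - 6)/(t - 5)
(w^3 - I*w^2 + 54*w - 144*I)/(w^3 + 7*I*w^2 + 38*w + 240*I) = (w - 3*I)/(w + 5*I)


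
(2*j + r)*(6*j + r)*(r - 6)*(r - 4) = 12*j^2*r^2 - 120*j^2*r + 288*j^2 + 8*j*r^3 - 80*j*r^2 + 192*j*r + r^4 - 10*r^3 + 24*r^2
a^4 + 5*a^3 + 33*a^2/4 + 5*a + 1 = (a + 1/2)^2*(a + 2)^2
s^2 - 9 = (s - 3)*(s + 3)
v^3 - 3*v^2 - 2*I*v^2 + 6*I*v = v*(v - 3)*(v - 2*I)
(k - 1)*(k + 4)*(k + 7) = k^3 + 10*k^2 + 17*k - 28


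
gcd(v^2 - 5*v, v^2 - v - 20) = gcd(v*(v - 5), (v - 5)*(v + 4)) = v - 5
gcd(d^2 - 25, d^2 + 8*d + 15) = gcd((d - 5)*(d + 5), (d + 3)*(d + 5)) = d + 5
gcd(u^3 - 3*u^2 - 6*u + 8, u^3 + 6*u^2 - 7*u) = u - 1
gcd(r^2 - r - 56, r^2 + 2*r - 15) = 1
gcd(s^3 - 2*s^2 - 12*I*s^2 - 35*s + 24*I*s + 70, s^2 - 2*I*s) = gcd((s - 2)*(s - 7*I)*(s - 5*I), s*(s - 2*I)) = 1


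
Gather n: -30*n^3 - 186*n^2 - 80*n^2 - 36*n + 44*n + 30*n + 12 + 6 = -30*n^3 - 266*n^2 + 38*n + 18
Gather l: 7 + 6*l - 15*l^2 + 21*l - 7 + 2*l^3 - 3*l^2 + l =2*l^3 - 18*l^2 + 28*l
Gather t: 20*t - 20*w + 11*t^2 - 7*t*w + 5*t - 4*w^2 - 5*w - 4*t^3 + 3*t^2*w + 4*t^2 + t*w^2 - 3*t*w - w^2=-4*t^3 + t^2*(3*w + 15) + t*(w^2 - 10*w + 25) - 5*w^2 - 25*w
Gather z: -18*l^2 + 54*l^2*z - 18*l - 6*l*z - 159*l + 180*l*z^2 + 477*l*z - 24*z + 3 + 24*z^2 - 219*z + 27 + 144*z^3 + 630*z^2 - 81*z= -18*l^2 - 177*l + 144*z^3 + z^2*(180*l + 654) + z*(54*l^2 + 471*l - 324) + 30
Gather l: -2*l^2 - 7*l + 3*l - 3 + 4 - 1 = -2*l^2 - 4*l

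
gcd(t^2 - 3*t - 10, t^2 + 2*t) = t + 2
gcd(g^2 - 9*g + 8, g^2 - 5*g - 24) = g - 8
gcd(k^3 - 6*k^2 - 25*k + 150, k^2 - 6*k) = k - 6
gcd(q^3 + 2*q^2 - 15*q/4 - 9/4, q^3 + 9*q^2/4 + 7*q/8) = q + 1/2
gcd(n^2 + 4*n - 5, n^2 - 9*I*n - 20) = 1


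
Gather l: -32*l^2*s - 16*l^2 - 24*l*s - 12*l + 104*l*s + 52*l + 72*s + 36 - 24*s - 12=l^2*(-32*s - 16) + l*(80*s + 40) + 48*s + 24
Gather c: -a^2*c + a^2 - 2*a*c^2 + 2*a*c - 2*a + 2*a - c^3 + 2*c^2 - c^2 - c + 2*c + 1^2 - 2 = a^2 - c^3 + c^2*(1 - 2*a) + c*(-a^2 + 2*a + 1) - 1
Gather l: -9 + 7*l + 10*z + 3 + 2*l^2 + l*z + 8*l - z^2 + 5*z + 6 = 2*l^2 + l*(z + 15) - z^2 + 15*z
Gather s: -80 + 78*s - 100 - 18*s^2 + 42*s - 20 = -18*s^2 + 120*s - 200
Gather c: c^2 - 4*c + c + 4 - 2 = c^2 - 3*c + 2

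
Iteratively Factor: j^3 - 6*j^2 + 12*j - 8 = (j - 2)*(j^2 - 4*j + 4) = (j - 2)^2*(j - 2)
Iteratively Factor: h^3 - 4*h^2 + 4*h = (h - 2)*(h^2 - 2*h) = (h - 2)^2*(h)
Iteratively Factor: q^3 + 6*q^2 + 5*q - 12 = (q + 3)*(q^2 + 3*q - 4) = (q - 1)*(q + 3)*(q + 4)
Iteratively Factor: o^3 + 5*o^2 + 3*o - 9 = (o + 3)*(o^2 + 2*o - 3) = (o + 3)^2*(o - 1)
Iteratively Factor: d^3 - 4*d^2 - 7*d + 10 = (d - 5)*(d^2 + d - 2) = (d - 5)*(d - 1)*(d + 2)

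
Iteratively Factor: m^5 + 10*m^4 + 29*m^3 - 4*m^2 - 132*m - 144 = (m + 3)*(m^4 + 7*m^3 + 8*m^2 - 28*m - 48) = (m + 2)*(m + 3)*(m^3 + 5*m^2 - 2*m - 24) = (m - 2)*(m + 2)*(m + 3)*(m^2 + 7*m + 12) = (m - 2)*(m + 2)*(m + 3)^2*(m + 4)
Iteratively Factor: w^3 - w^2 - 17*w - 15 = (w + 1)*(w^2 - 2*w - 15) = (w - 5)*(w + 1)*(w + 3)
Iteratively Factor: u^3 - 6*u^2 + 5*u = (u - 5)*(u^2 - u) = u*(u - 5)*(u - 1)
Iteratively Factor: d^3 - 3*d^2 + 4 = (d - 2)*(d^2 - d - 2) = (d - 2)*(d + 1)*(d - 2)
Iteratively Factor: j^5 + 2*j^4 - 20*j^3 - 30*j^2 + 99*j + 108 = (j + 3)*(j^4 - j^3 - 17*j^2 + 21*j + 36) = (j + 1)*(j + 3)*(j^3 - 2*j^2 - 15*j + 36) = (j - 3)*(j + 1)*(j + 3)*(j^2 + j - 12) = (j - 3)*(j + 1)*(j + 3)*(j + 4)*(j - 3)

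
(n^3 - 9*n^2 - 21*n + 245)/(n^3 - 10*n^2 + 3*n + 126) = (n^2 - 2*n - 35)/(n^2 - 3*n - 18)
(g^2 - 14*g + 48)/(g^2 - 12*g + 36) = (g - 8)/(g - 6)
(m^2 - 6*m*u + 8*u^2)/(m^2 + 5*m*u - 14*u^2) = (m - 4*u)/(m + 7*u)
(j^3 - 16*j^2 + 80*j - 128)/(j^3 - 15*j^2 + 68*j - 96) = (j - 4)/(j - 3)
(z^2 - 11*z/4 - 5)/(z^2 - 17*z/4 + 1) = (4*z + 5)/(4*z - 1)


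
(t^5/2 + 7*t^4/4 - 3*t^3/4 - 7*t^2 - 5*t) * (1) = t^5/2 + 7*t^4/4 - 3*t^3/4 - 7*t^2 - 5*t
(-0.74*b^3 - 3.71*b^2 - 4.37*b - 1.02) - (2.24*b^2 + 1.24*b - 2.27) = -0.74*b^3 - 5.95*b^2 - 5.61*b + 1.25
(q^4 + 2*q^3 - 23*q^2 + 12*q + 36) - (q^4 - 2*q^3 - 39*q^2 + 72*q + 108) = 4*q^3 + 16*q^2 - 60*q - 72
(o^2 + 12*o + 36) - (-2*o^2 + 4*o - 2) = 3*o^2 + 8*o + 38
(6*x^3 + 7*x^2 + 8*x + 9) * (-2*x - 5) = -12*x^4 - 44*x^3 - 51*x^2 - 58*x - 45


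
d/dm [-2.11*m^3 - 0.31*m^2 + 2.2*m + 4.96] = -6.33*m^2 - 0.62*m + 2.2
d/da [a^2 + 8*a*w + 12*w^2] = 2*a + 8*w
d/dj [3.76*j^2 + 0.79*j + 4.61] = 7.52*j + 0.79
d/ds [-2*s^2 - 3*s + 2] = -4*s - 3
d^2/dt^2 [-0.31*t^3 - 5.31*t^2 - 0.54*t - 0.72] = -1.86*t - 10.62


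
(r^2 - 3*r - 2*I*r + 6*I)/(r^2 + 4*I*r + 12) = (r - 3)/(r + 6*I)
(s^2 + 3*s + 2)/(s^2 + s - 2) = (s + 1)/(s - 1)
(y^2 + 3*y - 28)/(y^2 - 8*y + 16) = (y + 7)/(y - 4)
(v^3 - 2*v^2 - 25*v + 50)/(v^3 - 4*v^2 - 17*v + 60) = (v^2 + 3*v - 10)/(v^2 + v - 12)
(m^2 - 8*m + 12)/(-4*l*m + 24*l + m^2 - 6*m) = (2 - m)/(4*l - m)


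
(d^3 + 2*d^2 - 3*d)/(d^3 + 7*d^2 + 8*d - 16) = d*(d + 3)/(d^2 + 8*d + 16)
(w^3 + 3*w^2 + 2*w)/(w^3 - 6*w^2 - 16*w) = (w + 1)/(w - 8)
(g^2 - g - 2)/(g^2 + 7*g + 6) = (g - 2)/(g + 6)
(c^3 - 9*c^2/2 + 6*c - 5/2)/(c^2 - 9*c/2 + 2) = (2*c^3 - 9*c^2 + 12*c - 5)/(2*c^2 - 9*c + 4)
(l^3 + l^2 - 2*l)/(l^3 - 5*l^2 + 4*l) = (l + 2)/(l - 4)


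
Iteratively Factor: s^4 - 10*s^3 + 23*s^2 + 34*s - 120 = (s - 4)*(s^3 - 6*s^2 - s + 30) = (s - 5)*(s - 4)*(s^2 - s - 6) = (s - 5)*(s - 4)*(s - 3)*(s + 2)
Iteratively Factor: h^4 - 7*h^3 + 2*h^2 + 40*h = (h - 4)*(h^3 - 3*h^2 - 10*h) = h*(h - 4)*(h^2 - 3*h - 10) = h*(h - 4)*(h + 2)*(h - 5)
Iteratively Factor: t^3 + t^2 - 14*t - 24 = (t + 3)*(t^2 - 2*t - 8) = (t + 2)*(t + 3)*(t - 4)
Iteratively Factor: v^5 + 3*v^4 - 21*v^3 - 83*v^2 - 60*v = (v)*(v^4 + 3*v^3 - 21*v^2 - 83*v - 60) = v*(v + 3)*(v^3 - 21*v - 20) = v*(v + 3)*(v + 4)*(v^2 - 4*v - 5) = v*(v - 5)*(v + 3)*(v + 4)*(v + 1)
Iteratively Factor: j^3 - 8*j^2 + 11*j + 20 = (j - 4)*(j^2 - 4*j - 5) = (j - 5)*(j - 4)*(j + 1)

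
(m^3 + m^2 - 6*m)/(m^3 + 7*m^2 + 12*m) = (m - 2)/(m + 4)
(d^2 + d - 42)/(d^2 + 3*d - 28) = (d - 6)/(d - 4)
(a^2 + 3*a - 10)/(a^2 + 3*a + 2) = (a^2 + 3*a - 10)/(a^2 + 3*a + 2)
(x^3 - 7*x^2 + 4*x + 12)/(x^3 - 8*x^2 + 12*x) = (x + 1)/x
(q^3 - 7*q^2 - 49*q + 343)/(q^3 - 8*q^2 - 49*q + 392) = (q - 7)/(q - 8)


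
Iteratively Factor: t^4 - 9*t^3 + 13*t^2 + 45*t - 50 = (t - 5)*(t^3 - 4*t^2 - 7*t + 10) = (t - 5)^2*(t^2 + t - 2) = (t - 5)^2*(t + 2)*(t - 1)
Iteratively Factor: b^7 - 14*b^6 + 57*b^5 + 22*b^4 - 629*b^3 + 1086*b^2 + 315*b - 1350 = (b - 3)*(b^6 - 11*b^5 + 24*b^4 + 94*b^3 - 347*b^2 + 45*b + 450) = (b - 5)*(b - 3)*(b^5 - 6*b^4 - 6*b^3 + 64*b^2 - 27*b - 90) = (b - 5)*(b - 3)*(b + 3)*(b^4 - 9*b^3 + 21*b^2 + b - 30) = (b - 5)*(b - 3)*(b + 1)*(b + 3)*(b^3 - 10*b^2 + 31*b - 30) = (b - 5)*(b - 3)^2*(b + 1)*(b + 3)*(b^2 - 7*b + 10) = (b - 5)*(b - 3)^2*(b - 2)*(b + 1)*(b + 3)*(b - 5)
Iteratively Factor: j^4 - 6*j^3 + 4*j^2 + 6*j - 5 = (j - 5)*(j^3 - j^2 - j + 1) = (j - 5)*(j + 1)*(j^2 - 2*j + 1) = (j - 5)*(j - 1)*(j + 1)*(j - 1)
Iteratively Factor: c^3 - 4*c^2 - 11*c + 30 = (c - 5)*(c^2 + c - 6) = (c - 5)*(c + 3)*(c - 2)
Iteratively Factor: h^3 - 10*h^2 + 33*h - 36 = (h - 3)*(h^2 - 7*h + 12) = (h - 3)^2*(h - 4)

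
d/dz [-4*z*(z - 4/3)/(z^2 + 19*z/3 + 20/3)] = 4*(-69*z^2 - 120*z + 80)/(9*z^4 + 114*z^3 + 481*z^2 + 760*z + 400)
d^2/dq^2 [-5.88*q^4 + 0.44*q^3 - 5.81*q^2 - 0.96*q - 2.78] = -70.56*q^2 + 2.64*q - 11.62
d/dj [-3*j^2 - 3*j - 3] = -6*j - 3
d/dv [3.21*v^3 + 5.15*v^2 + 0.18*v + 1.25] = 9.63*v^2 + 10.3*v + 0.18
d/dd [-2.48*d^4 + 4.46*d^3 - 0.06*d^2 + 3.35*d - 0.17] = -9.92*d^3 + 13.38*d^2 - 0.12*d + 3.35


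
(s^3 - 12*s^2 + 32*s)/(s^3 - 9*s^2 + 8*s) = (s - 4)/(s - 1)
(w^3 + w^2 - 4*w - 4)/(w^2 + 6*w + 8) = (w^2 - w - 2)/(w + 4)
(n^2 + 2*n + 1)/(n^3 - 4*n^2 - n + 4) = (n + 1)/(n^2 - 5*n + 4)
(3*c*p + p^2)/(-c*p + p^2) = (3*c + p)/(-c + p)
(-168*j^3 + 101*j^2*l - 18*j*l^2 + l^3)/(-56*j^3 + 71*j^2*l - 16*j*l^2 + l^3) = (3*j - l)/(j - l)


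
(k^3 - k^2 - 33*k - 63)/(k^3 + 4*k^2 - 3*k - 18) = (k - 7)/(k - 2)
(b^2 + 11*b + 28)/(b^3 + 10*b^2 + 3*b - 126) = (b + 4)/(b^2 + 3*b - 18)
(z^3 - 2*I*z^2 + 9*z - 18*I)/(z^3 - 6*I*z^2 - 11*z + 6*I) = (z + 3*I)/(z - I)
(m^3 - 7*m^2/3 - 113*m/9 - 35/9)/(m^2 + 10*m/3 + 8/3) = (9*m^3 - 21*m^2 - 113*m - 35)/(3*(3*m^2 + 10*m + 8))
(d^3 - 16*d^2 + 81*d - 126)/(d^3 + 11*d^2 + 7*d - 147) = (d^2 - 13*d + 42)/(d^2 + 14*d + 49)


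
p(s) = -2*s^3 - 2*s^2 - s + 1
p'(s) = -6*s^2 - 4*s - 1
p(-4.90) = 193.18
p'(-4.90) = -125.46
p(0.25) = 0.59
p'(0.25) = -2.38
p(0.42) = 0.08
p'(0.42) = -3.74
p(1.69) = -16.06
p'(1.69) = -24.90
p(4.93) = -292.19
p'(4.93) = -166.55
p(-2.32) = 17.53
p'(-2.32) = -24.01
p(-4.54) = 151.47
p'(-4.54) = -106.51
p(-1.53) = 5.01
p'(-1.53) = -8.93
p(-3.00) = 40.00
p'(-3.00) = -43.00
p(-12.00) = 3181.00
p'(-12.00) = -817.00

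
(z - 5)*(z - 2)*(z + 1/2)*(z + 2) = z^4 - 9*z^3/2 - 13*z^2/2 + 18*z + 10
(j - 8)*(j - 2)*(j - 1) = j^3 - 11*j^2 + 26*j - 16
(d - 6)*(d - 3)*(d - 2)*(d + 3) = d^4 - 8*d^3 + 3*d^2 + 72*d - 108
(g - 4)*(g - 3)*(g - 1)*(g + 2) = g^4 - 6*g^3 + 3*g^2 + 26*g - 24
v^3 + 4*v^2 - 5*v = v*(v - 1)*(v + 5)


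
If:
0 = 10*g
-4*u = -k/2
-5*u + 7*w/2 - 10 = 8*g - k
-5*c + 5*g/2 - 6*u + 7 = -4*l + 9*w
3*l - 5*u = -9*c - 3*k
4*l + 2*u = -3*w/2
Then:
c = -11801/2837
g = 0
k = 49968/2837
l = -4155/2837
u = 6246/2837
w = 2752/2837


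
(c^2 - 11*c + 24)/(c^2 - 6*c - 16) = (c - 3)/(c + 2)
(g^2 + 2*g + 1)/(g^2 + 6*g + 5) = (g + 1)/(g + 5)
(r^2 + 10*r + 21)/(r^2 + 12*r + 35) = (r + 3)/(r + 5)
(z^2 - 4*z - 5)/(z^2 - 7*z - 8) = (z - 5)/(z - 8)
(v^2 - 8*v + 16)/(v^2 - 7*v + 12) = (v - 4)/(v - 3)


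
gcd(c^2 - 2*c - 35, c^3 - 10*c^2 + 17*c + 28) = c - 7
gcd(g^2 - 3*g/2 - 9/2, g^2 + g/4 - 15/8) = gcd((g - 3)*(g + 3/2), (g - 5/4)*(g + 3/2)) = g + 3/2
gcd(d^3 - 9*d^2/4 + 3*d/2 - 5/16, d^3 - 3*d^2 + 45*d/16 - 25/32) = d^2 - 7*d/4 + 5/8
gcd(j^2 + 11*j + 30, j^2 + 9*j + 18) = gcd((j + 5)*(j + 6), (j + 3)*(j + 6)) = j + 6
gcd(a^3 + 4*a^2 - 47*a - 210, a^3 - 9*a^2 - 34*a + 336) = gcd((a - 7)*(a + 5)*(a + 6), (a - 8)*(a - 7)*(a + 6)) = a^2 - a - 42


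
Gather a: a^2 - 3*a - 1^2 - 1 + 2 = a^2 - 3*a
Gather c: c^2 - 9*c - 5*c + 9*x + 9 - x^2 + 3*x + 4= c^2 - 14*c - x^2 + 12*x + 13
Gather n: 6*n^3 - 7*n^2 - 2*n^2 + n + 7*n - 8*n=6*n^3 - 9*n^2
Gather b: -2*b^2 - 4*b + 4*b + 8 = 8 - 2*b^2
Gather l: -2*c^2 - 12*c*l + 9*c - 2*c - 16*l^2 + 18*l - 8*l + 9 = -2*c^2 + 7*c - 16*l^2 + l*(10 - 12*c) + 9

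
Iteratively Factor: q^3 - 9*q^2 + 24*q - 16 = (q - 1)*(q^2 - 8*q + 16) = (q - 4)*(q - 1)*(q - 4)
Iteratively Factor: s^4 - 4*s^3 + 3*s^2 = (s - 1)*(s^3 - 3*s^2) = (s - 3)*(s - 1)*(s^2) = s*(s - 3)*(s - 1)*(s)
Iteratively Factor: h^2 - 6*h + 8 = (h - 4)*(h - 2)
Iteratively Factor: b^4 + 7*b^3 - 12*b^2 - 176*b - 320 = (b + 4)*(b^3 + 3*b^2 - 24*b - 80) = (b - 5)*(b + 4)*(b^2 + 8*b + 16) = (b - 5)*(b + 4)^2*(b + 4)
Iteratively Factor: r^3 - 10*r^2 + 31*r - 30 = (r - 3)*(r^2 - 7*r + 10) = (r - 3)*(r - 2)*(r - 5)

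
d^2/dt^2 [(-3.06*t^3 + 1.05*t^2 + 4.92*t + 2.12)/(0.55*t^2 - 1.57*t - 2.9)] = (-8.88178419700125e-16*t^5 + 7.105427357601e-15*t^4 - 20.056638*t^3 - 69.69678*t^2 - 118.30692*t - 9.92654399999999)/(0.166375*t^6 - 1.424775*t^5 + 1.435335*t^4 + 11.155007*t^3 - 7.56813*t^2 - 39.6111*t - 24.389)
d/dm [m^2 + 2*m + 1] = 2*m + 2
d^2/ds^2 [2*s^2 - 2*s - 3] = 4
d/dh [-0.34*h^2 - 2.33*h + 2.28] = -0.68*h - 2.33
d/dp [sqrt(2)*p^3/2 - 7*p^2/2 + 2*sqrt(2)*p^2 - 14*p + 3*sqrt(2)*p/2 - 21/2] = 3*sqrt(2)*p^2/2 - 7*p + 4*sqrt(2)*p - 14 + 3*sqrt(2)/2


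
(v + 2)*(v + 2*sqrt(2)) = v^2 + 2*v + 2*sqrt(2)*v + 4*sqrt(2)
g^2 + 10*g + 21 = (g + 3)*(g + 7)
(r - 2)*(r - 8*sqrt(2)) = r^2 - 8*sqrt(2)*r - 2*r + 16*sqrt(2)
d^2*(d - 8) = d^3 - 8*d^2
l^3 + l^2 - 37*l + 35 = (l - 5)*(l - 1)*(l + 7)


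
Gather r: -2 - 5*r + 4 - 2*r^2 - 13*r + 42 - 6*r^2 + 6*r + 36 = -8*r^2 - 12*r + 80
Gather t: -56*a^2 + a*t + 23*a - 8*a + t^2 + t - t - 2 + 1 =-56*a^2 + a*t + 15*a + t^2 - 1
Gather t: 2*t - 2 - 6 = 2*t - 8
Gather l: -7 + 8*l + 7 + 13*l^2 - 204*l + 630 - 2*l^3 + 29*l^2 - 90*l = -2*l^3 + 42*l^2 - 286*l + 630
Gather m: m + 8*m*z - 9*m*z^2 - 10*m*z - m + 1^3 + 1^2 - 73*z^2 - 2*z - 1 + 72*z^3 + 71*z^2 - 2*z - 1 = m*(-9*z^2 - 2*z) + 72*z^3 - 2*z^2 - 4*z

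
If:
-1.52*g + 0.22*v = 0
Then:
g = 0.144736842105263*v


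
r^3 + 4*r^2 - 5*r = r*(r - 1)*(r + 5)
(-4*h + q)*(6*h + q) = -24*h^2 + 2*h*q + q^2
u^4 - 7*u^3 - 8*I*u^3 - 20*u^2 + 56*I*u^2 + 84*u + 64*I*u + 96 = (u - 8)*(u + 1)*(u - 6*I)*(u - 2*I)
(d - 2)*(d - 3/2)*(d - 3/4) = d^3 - 17*d^2/4 + 45*d/8 - 9/4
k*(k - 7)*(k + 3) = k^3 - 4*k^2 - 21*k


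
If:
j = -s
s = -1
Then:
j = 1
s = -1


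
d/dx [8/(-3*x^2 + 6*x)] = 16*(x - 1)/(3*x^2*(x - 2)^2)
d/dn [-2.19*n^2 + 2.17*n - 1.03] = 2.17 - 4.38*n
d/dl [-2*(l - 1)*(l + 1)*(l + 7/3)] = -6*l^2 - 28*l/3 + 2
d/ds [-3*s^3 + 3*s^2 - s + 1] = -9*s^2 + 6*s - 1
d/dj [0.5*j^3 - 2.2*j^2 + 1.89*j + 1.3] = 1.5*j^2 - 4.4*j + 1.89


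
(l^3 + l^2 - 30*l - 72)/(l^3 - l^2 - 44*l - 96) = (l - 6)/(l - 8)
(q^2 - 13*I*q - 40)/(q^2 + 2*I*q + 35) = (q - 8*I)/(q + 7*I)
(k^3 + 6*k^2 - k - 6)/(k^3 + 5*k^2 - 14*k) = (k^3 + 6*k^2 - k - 6)/(k*(k^2 + 5*k - 14))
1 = 1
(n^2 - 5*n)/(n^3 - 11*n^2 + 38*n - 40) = n/(n^2 - 6*n + 8)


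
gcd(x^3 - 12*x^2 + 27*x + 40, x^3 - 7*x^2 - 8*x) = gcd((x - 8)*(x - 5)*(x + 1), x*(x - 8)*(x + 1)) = x^2 - 7*x - 8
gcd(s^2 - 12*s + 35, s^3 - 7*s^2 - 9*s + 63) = s - 7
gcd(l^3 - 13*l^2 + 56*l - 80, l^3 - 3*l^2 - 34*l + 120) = l^2 - 9*l + 20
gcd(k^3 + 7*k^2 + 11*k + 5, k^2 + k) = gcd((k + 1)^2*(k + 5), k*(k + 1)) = k + 1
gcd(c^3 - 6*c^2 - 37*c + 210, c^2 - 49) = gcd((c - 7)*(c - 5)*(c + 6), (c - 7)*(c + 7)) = c - 7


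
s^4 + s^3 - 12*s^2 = s^2*(s - 3)*(s + 4)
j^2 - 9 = (j - 3)*(j + 3)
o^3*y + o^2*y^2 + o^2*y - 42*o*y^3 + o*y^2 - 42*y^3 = (o - 6*y)*(o + 7*y)*(o*y + y)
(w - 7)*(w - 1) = w^2 - 8*w + 7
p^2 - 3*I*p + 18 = (p - 6*I)*(p + 3*I)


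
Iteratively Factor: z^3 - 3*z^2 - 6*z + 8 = (z - 4)*(z^2 + z - 2) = (z - 4)*(z + 2)*(z - 1)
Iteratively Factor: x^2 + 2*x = (x)*(x + 2)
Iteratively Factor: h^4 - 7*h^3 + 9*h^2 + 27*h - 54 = (h - 3)*(h^3 - 4*h^2 - 3*h + 18) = (h - 3)^2*(h^2 - h - 6) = (h - 3)^3*(h + 2)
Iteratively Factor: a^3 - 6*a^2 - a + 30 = (a - 3)*(a^2 - 3*a - 10) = (a - 5)*(a - 3)*(a + 2)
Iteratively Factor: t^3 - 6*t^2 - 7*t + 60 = (t - 4)*(t^2 - 2*t - 15) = (t - 4)*(t + 3)*(t - 5)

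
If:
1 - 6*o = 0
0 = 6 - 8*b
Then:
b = 3/4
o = 1/6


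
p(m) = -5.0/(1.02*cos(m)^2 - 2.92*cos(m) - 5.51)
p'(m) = -5.0*(2.04*sin(m)*cos(m) - 2.92*sin(m))/(1.02*cos(m)^2 - 2.92*cos(m) - 5.51)^2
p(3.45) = 2.78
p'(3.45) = -2.27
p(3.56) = 2.51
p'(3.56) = -2.45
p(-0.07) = 0.67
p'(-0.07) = -0.01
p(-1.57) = 0.91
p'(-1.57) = -0.48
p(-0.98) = 0.73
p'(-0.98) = -0.16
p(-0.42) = 0.68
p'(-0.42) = -0.04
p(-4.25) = 1.25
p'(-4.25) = 1.07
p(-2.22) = 1.48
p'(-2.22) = -1.45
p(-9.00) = 2.50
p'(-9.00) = -2.46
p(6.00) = 0.68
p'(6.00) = -0.02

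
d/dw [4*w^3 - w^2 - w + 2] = 12*w^2 - 2*w - 1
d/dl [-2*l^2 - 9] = -4*l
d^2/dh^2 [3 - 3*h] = 0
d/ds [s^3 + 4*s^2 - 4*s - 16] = 3*s^2 + 8*s - 4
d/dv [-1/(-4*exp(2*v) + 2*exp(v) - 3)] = (2 - 8*exp(v))*exp(v)/(4*exp(2*v) - 2*exp(v) + 3)^2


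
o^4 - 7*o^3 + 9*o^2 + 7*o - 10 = (o - 5)*(o - 2)*(o - 1)*(o + 1)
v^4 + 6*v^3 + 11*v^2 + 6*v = v*(v + 1)*(v + 2)*(v + 3)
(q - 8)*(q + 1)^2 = q^3 - 6*q^2 - 15*q - 8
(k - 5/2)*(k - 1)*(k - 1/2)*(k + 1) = k^4 - 3*k^3 + k^2/4 + 3*k - 5/4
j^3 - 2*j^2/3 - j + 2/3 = (j - 1)*(j - 2/3)*(j + 1)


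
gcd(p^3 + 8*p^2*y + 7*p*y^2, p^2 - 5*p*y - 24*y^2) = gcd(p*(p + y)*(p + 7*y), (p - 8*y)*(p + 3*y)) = 1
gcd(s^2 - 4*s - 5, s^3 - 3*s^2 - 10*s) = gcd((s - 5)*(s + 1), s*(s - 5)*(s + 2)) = s - 5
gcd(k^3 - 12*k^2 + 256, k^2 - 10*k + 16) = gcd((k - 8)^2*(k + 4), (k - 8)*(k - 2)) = k - 8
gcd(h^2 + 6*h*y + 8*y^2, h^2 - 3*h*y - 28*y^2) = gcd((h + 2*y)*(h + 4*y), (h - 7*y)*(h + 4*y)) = h + 4*y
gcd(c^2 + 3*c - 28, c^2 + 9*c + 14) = c + 7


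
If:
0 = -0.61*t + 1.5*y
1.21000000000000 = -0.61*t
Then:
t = -1.98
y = -0.81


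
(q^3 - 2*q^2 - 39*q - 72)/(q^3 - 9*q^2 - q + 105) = (q^2 - 5*q - 24)/(q^2 - 12*q + 35)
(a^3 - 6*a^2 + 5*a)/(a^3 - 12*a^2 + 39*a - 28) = a*(a - 5)/(a^2 - 11*a + 28)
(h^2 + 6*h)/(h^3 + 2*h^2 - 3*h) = (h + 6)/(h^2 + 2*h - 3)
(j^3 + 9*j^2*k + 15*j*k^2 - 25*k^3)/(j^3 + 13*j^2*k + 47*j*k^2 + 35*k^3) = (j^2 + 4*j*k - 5*k^2)/(j^2 + 8*j*k + 7*k^2)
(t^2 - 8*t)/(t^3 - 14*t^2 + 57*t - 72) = t/(t^2 - 6*t + 9)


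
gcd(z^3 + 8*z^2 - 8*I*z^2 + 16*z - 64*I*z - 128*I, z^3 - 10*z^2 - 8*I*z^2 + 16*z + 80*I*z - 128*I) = z - 8*I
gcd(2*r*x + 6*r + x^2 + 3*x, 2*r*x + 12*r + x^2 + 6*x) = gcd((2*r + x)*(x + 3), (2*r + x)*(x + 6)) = 2*r + x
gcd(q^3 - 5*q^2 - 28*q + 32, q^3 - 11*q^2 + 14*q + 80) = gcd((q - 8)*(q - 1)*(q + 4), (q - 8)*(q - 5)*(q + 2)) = q - 8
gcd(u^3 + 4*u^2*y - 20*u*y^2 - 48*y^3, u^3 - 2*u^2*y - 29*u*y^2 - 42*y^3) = u + 2*y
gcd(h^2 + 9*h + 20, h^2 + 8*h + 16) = h + 4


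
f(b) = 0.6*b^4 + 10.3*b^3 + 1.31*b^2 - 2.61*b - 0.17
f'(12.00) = 8625.63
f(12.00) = 30397.15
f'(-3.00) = 202.83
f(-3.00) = -210.05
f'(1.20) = 49.18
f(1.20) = 17.63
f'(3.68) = 545.10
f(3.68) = 631.31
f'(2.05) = 153.29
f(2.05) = 99.32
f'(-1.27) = 38.99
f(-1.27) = -14.28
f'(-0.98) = 22.24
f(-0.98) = -5.49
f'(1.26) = 54.55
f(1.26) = 20.74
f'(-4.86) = 439.00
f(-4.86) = -804.16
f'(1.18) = 47.45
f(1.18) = 16.66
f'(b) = 2.4*b^3 + 30.9*b^2 + 2.62*b - 2.61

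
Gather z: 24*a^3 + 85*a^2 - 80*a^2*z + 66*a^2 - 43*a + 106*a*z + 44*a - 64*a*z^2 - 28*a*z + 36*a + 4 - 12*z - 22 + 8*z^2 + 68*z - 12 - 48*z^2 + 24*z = 24*a^3 + 151*a^2 + 37*a + z^2*(-64*a - 40) + z*(-80*a^2 + 78*a + 80) - 30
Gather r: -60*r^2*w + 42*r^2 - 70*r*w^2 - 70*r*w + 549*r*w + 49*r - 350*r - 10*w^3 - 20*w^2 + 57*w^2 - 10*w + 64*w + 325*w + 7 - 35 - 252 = r^2*(42 - 60*w) + r*(-70*w^2 + 479*w - 301) - 10*w^3 + 37*w^2 + 379*w - 280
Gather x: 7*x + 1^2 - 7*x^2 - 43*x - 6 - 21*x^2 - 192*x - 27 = -28*x^2 - 228*x - 32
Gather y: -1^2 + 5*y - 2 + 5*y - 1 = 10*y - 4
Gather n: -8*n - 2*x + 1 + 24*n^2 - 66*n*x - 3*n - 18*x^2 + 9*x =24*n^2 + n*(-66*x - 11) - 18*x^2 + 7*x + 1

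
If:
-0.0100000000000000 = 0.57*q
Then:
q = -0.02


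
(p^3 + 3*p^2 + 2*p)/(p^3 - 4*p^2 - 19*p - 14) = p/(p - 7)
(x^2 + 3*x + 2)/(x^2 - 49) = (x^2 + 3*x + 2)/(x^2 - 49)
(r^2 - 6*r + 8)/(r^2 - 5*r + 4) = (r - 2)/(r - 1)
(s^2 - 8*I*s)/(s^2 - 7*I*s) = (s - 8*I)/(s - 7*I)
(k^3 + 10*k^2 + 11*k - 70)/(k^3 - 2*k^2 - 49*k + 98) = (k + 5)/(k - 7)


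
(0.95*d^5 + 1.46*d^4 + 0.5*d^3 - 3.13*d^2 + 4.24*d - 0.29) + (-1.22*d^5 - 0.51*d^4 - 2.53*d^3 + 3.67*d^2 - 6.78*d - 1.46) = -0.27*d^5 + 0.95*d^4 - 2.03*d^3 + 0.54*d^2 - 2.54*d - 1.75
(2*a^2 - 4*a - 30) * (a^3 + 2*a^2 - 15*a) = 2*a^5 - 68*a^3 + 450*a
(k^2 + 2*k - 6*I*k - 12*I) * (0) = 0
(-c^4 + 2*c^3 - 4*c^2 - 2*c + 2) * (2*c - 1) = -2*c^5 + 5*c^4 - 10*c^3 + 6*c - 2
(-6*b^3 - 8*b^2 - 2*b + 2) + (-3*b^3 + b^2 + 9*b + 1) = -9*b^3 - 7*b^2 + 7*b + 3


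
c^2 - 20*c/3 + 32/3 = (c - 4)*(c - 8/3)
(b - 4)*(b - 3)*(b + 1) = b^3 - 6*b^2 + 5*b + 12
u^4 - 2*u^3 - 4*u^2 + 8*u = u*(u - 2)^2*(u + 2)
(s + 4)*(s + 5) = s^2 + 9*s + 20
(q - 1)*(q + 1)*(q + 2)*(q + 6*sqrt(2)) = q^4 + 2*q^3 + 6*sqrt(2)*q^3 - q^2 + 12*sqrt(2)*q^2 - 6*sqrt(2)*q - 2*q - 12*sqrt(2)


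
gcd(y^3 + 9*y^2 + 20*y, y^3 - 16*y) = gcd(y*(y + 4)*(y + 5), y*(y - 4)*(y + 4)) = y^2 + 4*y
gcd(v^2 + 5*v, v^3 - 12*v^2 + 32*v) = v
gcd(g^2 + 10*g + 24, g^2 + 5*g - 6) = g + 6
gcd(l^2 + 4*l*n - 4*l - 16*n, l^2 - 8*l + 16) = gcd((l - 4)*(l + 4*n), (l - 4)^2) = l - 4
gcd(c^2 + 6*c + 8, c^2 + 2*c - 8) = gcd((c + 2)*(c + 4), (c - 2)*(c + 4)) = c + 4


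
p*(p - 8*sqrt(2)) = p^2 - 8*sqrt(2)*p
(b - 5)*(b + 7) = b^2 + 2*b - 35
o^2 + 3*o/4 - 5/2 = (o - 5/4)*(o + 2)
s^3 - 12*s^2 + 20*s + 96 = (s - 8)*(s - 6)*(s + 2)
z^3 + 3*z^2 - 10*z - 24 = (z - 3)*(z + 2)*(z + 4)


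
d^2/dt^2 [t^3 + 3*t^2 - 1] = 6*t + 6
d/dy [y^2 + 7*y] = 2*y + 7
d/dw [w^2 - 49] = 2*w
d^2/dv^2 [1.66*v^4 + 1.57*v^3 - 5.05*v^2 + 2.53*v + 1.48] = 19.92*v^2 + 9.42*v - 10.1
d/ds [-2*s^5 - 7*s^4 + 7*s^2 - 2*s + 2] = -10*s^4 - 28*s^3 + 14*s - 2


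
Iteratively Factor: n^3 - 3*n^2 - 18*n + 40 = (n + 4)*(n^2 - 7*n + 10) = (n - 5)*(n + 4)*(n - 2)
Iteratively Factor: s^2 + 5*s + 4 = (s + 4)*(s + 1)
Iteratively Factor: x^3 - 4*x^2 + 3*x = (x - 1)*(x^2 - 3*x) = (x - 3)*(x - 1)*(x)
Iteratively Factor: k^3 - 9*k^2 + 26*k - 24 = (k - 3)*(k^2 - 6*k + 8) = (k - 3)*(k - 2)*(k - 4)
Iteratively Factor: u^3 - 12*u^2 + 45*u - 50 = (u - 2)*(u^2 - 10*u + 25) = (u - 5)*(u - 2)*(u - 5)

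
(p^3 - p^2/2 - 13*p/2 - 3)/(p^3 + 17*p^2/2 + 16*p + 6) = (p - 3)/(p + 6)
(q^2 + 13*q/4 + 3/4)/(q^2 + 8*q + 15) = (q + 1/4)/(q + 5)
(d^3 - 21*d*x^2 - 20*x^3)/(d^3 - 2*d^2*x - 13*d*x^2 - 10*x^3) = (d + 4*x)/(d + 2*x)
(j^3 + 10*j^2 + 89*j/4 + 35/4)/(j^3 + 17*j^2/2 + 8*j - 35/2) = (j + 1/2)/(j - 1)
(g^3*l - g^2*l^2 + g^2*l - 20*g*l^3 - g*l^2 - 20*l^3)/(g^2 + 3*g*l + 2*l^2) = l*(g^3 - g^2*l + g^2 - 20*g*l^2 - g*l - 20*l^2)/(g^2 + 3*g*l + 2*l^2)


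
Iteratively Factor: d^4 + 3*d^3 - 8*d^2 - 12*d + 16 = (d + 4)*(d^3 - d^2 - 4*d + 4) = (d + 2)*(d + 4)*(d^2 - 3*d + 2) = (d - 2)*(d + 2)*(d + 4)*(d - 1)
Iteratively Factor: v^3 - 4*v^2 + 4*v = (v - 2)*(v^2 - 2*v) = (v - 2)^2*(v)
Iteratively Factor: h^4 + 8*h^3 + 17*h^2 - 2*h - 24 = (h + 4)*(h^3 + 4*h^2 + h - 6) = (h - 1)*(h + 4)*(h^2 + 5*h + 6) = (h - 1)*(h + 2)*(h + 4)*(h + 3)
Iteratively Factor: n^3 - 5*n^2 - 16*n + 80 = (n - 5)*(n^2 - 16) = (n - 5)*(n - 4)*(n + 4)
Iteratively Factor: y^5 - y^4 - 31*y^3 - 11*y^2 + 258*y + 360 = (y + 3)*(y^4 - 4*y^3 - 19*y^2 + 46*y + 120) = (y + 2)*(y + 3)*(y^3 - 6*y^2 - 7*y + 60) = (y - 5)*(y + 2)*(y + 3)*(y^2 - y - 12) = (y - 5)*(y - 4)*(y + 2)*(y + 3)*(y + 3)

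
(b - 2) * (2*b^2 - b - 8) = 2*b^3 - 5*b^2 - 6*b + 16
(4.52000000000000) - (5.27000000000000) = -0.750000000000000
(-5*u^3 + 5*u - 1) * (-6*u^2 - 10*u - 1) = 30*u^5 + 50*u^4 - 25*u^3 - 44*u^2 + 5*u + 1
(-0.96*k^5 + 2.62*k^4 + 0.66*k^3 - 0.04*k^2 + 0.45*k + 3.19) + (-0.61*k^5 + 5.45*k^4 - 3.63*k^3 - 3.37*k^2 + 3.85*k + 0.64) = -1.57*k^5 + 8.07*k^4 - 2.97*k^3 - 3.41*k^2 + 4.3*k + 3.83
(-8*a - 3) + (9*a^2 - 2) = 9*a^2 - 8*a - 5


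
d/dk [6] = 0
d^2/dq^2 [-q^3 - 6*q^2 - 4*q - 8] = -6*q - 12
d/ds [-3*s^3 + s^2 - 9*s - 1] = -9*s^2 + 2*s - 9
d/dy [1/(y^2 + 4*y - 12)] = 2*(-y - 2)/(y^2 + 4*y - 12)^2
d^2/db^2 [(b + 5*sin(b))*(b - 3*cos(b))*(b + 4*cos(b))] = -5*b^2*sin(b) - b^2*cos(b) - 4*b*sin(b) - 10*b*sin(2*b) + 20*b*cos(b) + 24*b*cos(2*b) + 6*b + 25*sin(b) + 24*sin(2*b) + 135*sin(3*b) + 2*cos(b) + 10*cos(2*b)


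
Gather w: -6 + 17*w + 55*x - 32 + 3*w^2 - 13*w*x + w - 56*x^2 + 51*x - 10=3*w^2 + w*(18 - 13*x) - 56*x^2 + 106*x - 48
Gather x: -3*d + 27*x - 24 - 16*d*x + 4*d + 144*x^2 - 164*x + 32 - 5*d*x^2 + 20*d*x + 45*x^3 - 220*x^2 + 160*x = d + 45*x^3 + x^2*(-5*d - 76) + x*(4*d + 23) + 8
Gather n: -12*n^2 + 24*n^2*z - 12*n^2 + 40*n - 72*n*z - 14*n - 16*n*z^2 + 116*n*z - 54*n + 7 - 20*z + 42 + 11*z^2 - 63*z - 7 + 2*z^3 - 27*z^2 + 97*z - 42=n^2*(24*z - 24) + n*(-16*z^2 + 44*z - 28) + 2*z^3 - 16*z^2 + 14*z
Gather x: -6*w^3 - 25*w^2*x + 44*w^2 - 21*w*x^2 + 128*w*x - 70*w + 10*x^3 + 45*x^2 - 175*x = -6*w^3 + 44*w^2 - 70*w + 10*x^3 + x^2*(45 - 21*w) + x*(-25*w^2 + 128*w - 175)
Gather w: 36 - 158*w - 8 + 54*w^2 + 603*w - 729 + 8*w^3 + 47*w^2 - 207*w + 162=8*w^3 + 101*w^2 + 238*w - 539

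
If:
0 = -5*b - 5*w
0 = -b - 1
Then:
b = -1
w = 1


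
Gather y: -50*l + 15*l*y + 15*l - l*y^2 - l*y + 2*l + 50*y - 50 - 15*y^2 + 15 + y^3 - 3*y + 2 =-33*l + y^3 + y^2*(-l - 15) + y*(14*l + 47) - 33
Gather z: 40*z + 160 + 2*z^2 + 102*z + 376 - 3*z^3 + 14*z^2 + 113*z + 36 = -3*z^3 + 16*z^2 + 255*z + 572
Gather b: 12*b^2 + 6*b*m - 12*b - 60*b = 12*b^2 + b*(6*m - 72)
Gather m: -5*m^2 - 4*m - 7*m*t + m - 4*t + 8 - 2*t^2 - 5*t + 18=-5*m^2 + m*(-7*t - 3) - 2*t^2 - 9*t + 26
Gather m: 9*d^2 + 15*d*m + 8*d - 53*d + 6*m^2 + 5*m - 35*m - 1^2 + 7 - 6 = 9*d^2 - 45*d + 6*m^2 + m*(15*d - 30)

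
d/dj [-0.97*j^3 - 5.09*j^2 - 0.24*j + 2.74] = -2.91*j^2 - 10.18*j - 0.24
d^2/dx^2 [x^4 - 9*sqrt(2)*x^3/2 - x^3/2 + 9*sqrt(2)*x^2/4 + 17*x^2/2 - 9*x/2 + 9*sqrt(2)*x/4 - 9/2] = 12*x^2 - 27*sqrt(2)*x - 3*x + 9*sqrt(2)/2 + 17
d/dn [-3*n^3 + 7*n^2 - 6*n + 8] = -9*n^2 + 14*n - 6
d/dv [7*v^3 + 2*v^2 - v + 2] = 21*v^2 + 4*v - 1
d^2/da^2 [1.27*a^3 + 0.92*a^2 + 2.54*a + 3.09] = 7.62*a + 1.84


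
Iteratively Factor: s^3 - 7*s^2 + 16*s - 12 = (s - 2)*(s^2 - 5*s + 6) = (s - 2)^2*(s - 3)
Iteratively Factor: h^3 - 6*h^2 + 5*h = (h)*(h^2 - 6*h + 5) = h*(h - 1)*(h - 5)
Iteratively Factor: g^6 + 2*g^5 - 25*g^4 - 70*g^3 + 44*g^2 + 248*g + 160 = (g + 2)*(g^5 - 25*g^3 - 20*g^2 + 84*g + 80) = (g - 2)*(g + 2)*(g^4 + 2*g^3 - 21*g^2 - 62*g - 40) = (g - 2)*(g + 1)*(g + 2)*(g^3 + g^2 - 22*g - 40) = (g - 5)*(g - 2)*(g + 1)*(g + 2)*(g^2 + 6*g + 8) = (g - 5)*(g - 2)*(g + 1)*(g + 2)^2*(g + 4)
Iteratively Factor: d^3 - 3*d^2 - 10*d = (d)*(d^2 - 3*d - 10) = d*(d + 2)*(d - 5)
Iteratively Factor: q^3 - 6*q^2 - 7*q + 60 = (q + 3)*(q^2 - 9*q + 20) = (q - 4)*(q + 3)*(q - 5)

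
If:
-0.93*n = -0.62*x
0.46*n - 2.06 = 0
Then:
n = 4.48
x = 6.72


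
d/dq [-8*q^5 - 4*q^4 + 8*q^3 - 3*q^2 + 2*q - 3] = -40*q^4 - 16*q^3 + 24*q^2 - 6*q + 2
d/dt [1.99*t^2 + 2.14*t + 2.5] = 3.98*t + 2.14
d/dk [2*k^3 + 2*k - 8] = 6*k^2 + 2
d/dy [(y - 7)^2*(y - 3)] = (y - 7)*(3*y - 13)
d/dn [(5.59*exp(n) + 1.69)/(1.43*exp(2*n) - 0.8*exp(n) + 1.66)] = (-7.9937*exp(2*n) - 4.8334*exp(n) + 10.6314)*exp(n)/(2.0449*exp(4*n) - 2.288*exp(3*n) + 5.3876*exp(2*n) - 2.656*exp(n) + 2.7556)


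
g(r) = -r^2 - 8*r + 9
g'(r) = -2*r - 8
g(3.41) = -29.91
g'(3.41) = -14.82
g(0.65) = 3.38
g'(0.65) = -9.30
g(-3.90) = 24.99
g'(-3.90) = -0.20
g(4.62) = -49.30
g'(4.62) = -17.24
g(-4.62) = 24.62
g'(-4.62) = 1.24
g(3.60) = -32.76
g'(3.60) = -15.20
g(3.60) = -32.76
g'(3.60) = -15.20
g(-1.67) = 19.57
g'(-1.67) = -4.66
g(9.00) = -144.00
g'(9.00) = -26.00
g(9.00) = -144.00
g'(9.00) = -26.00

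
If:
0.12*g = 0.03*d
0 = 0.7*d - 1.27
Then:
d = 1.81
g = 0.45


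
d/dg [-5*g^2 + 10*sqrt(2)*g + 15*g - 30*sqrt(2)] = -10*g + 10*sqrt(2) + 15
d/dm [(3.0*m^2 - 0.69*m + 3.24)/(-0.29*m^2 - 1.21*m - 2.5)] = (-3.8301*m^2 - 13.1208*m + 5.6454)/(0.0841*m^4 + 0.7018*m^3 + 2.9141*m^2 + 6.05*m + 6.25)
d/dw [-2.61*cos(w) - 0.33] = 2.61*sin(w)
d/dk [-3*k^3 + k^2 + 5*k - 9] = -9*k^2 + 2*k + 5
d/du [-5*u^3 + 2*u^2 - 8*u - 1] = -15*u^2 + 4*u - 8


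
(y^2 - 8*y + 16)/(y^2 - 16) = (y - 4)/(y + 4)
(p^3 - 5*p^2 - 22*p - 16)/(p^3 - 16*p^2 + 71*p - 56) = (p^2 + 3*p + 2)/(p^2 - 8*p + 7)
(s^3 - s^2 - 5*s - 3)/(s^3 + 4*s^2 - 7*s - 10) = (s^2 - 2*s - 3)/(s^2 + 3*s - 10)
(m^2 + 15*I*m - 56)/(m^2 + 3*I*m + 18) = (m^2 + 15*I*m - 56)/(m^2 + 3*I*m + 18)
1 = 1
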